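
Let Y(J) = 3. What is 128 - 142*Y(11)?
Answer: -298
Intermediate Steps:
128 - 142*Y(11) = 128 - 142*3 = 128 - 426 = -298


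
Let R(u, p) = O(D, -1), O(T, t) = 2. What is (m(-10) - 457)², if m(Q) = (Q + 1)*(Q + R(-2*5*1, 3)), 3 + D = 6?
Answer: 148225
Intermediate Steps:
D = 3 (D = -3 + 6 = 3)
R(u, p) = 2
m(Q) = (1 + Q)*(2 + Q) (m(Q) = (Q + 1)*(Q + 2) = (1 + Q)*(2 + Q))
(m(-10) - 457)² = ((2 + (-10)² + 3*(-10)) - 457)² = ((2 + 100 - 30) - 457)² = (72 - 457)² = (-385)² = 148225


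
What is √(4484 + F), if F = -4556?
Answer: 6*I*√2 ≈ 8.4853*I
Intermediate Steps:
√(4484 + F) = √(4484 - 4556) = √(-72) = 6*I*√2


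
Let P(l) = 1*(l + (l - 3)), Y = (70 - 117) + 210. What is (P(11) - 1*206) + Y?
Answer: -24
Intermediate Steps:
Y = 163 (Y = -47 + 210 = 163)
P(l) = -3 + 2*l (P(l) = 1*(l + (-3 + l)) = 1*(-3 + 2*l) = -3 + 2*l)
(P(11) - 1*206) + Y = ((-3 + 2*11) - 1*206) + 163 = ((-3 + 22) - 206) + 163 = (19 - 206) + 163 = -187 + 163 = -24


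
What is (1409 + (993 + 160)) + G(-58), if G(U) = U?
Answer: 2504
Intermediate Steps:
(1409 + (993 + 160)) + G(-58) = (1409 + (993 + 160)) - 58 = (1409 + 1153) - 58 = 2562 - 58 = 2504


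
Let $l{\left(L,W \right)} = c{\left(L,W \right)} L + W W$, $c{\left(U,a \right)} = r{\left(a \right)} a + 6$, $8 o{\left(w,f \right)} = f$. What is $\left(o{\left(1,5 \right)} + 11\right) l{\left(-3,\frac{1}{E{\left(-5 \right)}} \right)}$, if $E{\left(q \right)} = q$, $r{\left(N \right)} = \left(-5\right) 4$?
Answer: $- \frac{69657}{200} \approx -348.29$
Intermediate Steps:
$r{\left(N \right)} = -20$
$o{\left(w,f \right)} = \frac{f}{8}$
$c{\left(U,a \right)} = 6 - 20 a$ ($c{\left(U,a \right)} = - 20 a + 6 = 6 - 20 a$)
$l{\left(L,W \right)} = W^{2} + L \left(6 - 20 W\right)$ ($l{\left(L,W \right)} = \left(6 - 20 W\right) L + W W = L \left(6 - 20 W\right) + W^{2} = W^{2} + L \left(6 - 20 W\right)$)
$\left(o{\left(1,5 \right)} + 11\right) l{\left(-3,\frac{1}{E{\left(-5 \right)}} \right)} = \left(\frac{1}{8} \cdot 5 + 11\right) \left(\left(\frac{1}{-5}\right)^{2} + 2 \left(-3\right) \left(3 - \frac{10}{-5}\right)\right) = \left(\frac{5}{8} + 11\right) \left(\left(- \frac{1}{5}\right)^{2} + 2 \left(-3\right) \left(3 - -2\right)\right) = \frac{93 \left(\frac{1}{25} + 2 \left(-3\right) \left(3 + 2\right)\right)}{8} = \frac{93 \left(\frac{1}{25} + 2 \left(-3\right) 5\right)}{8} = \frac{93 \left(\frac{1}{25} - 30\right)}{8} = \frac{93}{8} \left(- \frac{749}{25}\right) = - \frac{69657}{200}$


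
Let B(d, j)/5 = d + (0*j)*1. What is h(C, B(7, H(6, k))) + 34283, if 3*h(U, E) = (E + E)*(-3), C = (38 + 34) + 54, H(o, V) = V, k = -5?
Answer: 34213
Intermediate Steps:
C = 126 (C = 72 + 54 = 126)
B(d, j) = 5*d (B(d, j) = 5*(d + (0*j)*1) = 5*(d + 0*1) = 5*(d + 0) = 5*d)
h(U, E) = -2*E (h(U, E) = ((E + E)*(-3))/3 = ((2*E)*(-3))/3 = (-6*E)/3 = -2*E)
h(C, B(7, H(6, k))) + 34283 = -10*7 + 34283 = -2*35 + 34283 = -70 + 34283 = 34213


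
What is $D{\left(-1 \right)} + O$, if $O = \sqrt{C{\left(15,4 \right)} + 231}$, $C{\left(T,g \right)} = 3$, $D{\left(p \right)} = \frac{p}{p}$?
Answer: $1 + 3 \sqrt{26} \approx 16.297$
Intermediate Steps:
$D{\left(p \right)} = 1$
$O = 3 \sqrt{26}$ ($O = \sqrt{3 + 231} = \sqrt{234} = 3 \sqrt{26} \approx 15.297$)
$D{\left(-1 \right)} + O = 1 + 3 \sqrt{26}$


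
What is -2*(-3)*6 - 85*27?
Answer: -2259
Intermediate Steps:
-2*(-3)*6 - 85*27 = 6*6 - 2295 = 36 - 2295 = -2259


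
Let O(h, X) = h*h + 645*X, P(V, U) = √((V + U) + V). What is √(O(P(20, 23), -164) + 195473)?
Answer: 2*√22439 ≈ 299.59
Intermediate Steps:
P(V, U) = √(U + 2*V) (P(V, U) = √((U + V) + V) = √(U + 2*V))
O(h, X) = h² + 645*X
√(O(P(20, 23), -164) + 195473) = √(((√(23 + 2*20))² + 645*(-164)) + 195473) = √(((√(23 + 40))² - 105780) + 195473) = √(((√63)² - 105780) + 195473) = √(((3*√7)² - 105780) + 195473) = √((63 - 105780) + 195473) = √(-105717 + 195473) = √89756 = 2*√22439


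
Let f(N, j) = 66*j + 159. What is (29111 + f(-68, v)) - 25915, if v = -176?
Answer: -8261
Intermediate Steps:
f(N, j) = 159 + 66*j
(29111 + f(-68, v)) - 25915 = (29111 + (159 + 66*(-176))) - 25915 = (29111 + (159 - 11616)) - 25915 = (29111 - 11457) - 25915 = 17654 - 25915 = -8261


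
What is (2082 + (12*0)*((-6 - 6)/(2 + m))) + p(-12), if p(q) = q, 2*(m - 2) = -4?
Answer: 2070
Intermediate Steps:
m = 0 (m = 2 + (½)*(-4) = 2 - 2 = 0)
(2082 + (12*0)*((-6 - 6)/(2 + m))) + p(-12) = (2082 + (12*0)*((-6 - 6)/(2 + 0))) - 12 = (2082 + 0*(-12/2)) - 12 = (2082 + 0*(-12*½)) - 12 = (2082 + 0*(-6)) - 12 = (2082 + 0) - 12 = 2082 - 12 = 2070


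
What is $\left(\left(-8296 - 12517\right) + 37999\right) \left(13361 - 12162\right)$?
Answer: $20606014$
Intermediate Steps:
$\left(\left(-8296 - 12517\right) + 37999\right) \left(13361 - 12162\right) = \left(-20813 + 37999\right) 1199 = 17186 \cdot 1199 = 20606014$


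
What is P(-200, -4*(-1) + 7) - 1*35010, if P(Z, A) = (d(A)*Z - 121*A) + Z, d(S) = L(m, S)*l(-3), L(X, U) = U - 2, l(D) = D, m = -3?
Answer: -31141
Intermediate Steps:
L(X, U) = -2 + U
d(S) = 6 - 3*S (d(S) = (-2 + S)*(-3) = 6 - 3*S)
P(Z, A) = Z - 121*A + Z*(6 - 3*A) (P(Z, A) = ((6 - 3*A)*Z - 121*A) + Z = (Z*(6 - 3*A) - 121*A) + Z = (-121*A + Z*(6 - 3*A)) + Z = Z - 121*A + Z*(6 - 3*A))
P(-200, -4*(-1) + 7) - 1*35010 = (-200 - 121*(-4*(-1) + 7) + 3*(-200)*(2 - (-4*(-1) + 7))) - 1*35010 = (-200 - 121*(4 + 7) + 3*(-200)*(2 - (4 + 7))) - 35010 = (-200 - 121*11 + 3*(-200)*(2 - 1*11)) - 35010 = (-200 - 1331 + 3*(-200)*(2 - 11)) - 35010 = (-200 - 1331 + 3*(-200)*(-9)) - 35010 = (-200 - 1331 + 5400) - 35010 = 3869 - 35010 = -31141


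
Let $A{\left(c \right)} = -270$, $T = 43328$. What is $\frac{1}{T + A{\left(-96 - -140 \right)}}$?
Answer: $\frac{1}{43058} \approx 2.3224 \cdot 10^{-5}$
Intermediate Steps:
$\frac{1}{T + A{\left(-96 - -140 \right)}} = \frac{1}{43328 - 270} = \frac{1}{43058}$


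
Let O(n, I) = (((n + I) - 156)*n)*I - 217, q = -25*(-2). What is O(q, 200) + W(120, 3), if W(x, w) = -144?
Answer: 939639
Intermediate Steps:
q = 50
O(n, I) = -217 + I*n*(-156 + I + n) (O(n, I) = (((I + n) - 156)*n)*I - 217 = ((-156 + I + n)*n)*I - 217 = (n*(-156 + I + n))*I - 217 = I*n*(-156 + I + n) - 217 = -217 + I*n*(-156 + I + n))
O(q, 200) + W(120, 3) = (-217 + 200*50**2 + 50*200**2 - 156*200*50) - 144 = (-217 + 200*2500 + 50*40000 - 1560000) - 144 = (-217 + 500000 + 2000000 - 1560000) - 144 = 939783 - 144 = 939639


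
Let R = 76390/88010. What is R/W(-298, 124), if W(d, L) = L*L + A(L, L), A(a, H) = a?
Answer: 7639/136415500 ≈ 5.5998e-5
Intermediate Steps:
W(d, L) = L + L**2 (W(d, L) = L*L + L = L**2 + L = L + L**2)
R = 7639/8801 (R = 76390*(1/88010) = 7639/8801 ≈ 0.86797)
R/W(-298, 124) = 7639/(8801*((124*(1 + 124)))) = 7639/(8801*((124*125))) = (7639/8801)/15500 = (7639/8801)*(1/15500) = 7639/136415500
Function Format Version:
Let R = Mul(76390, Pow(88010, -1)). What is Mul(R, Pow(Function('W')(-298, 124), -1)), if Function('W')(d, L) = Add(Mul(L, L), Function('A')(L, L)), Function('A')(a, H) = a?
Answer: Rational(7639, 136415500) ≈ 5.5998e-5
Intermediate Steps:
Function('W')(d, L) = Add(L, Pow(L, 2)) (Function('W')(d, L) = Add(Mul(L, L), L) = Add(Pow(L, 2), L) = Add(L, Pow(L, 2)))
R = Rational(7639, 8801) (R = Mul(76390, Rational(1, 88010)) = Rational(7639, 8801) ≈ 0.86797)
Mul(R, Pow(Function('W')(-298, 124), -1)) = Mul(Rational(7639, 8801), Pow(Mul(124, Add(1, 124)), -1)) = Mul(Rational(7639, 8801), Pow(Mul(124, 125), -1)) = Mul(Rational(7639, 8801), Pow(15500, -1)) = Mul(Rational(7639, 8801), Rational(1, 15500)) = Rational(7639, 136415500)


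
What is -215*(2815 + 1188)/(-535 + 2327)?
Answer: -860645/1792 ≈ -480.27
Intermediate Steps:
-215*(2815 + 1188)/(-535 + 2327) = -215/(1792/4003) = -215/(1792*(1/4003)) = -215/1792/4003 = -215*4003/1792 = -860645/1792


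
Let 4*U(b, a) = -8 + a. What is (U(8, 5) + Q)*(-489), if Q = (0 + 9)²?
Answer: -156969/4 ≈ -39242.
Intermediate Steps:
U(b, a) = -2 + a/4 (U(b, a) = (-8 + a)/4 = -2 + a/4)
Q = 81 (Q = 9² = 81)
(U(8, 5) + Q)*(-489) = ((-2 + (¼)*5) + 81)*(-489) = ((-2 + 5/4) + 81)*(-489) = (-¾ + 81)*(-489) = (321/4)*(-489) = -156969/4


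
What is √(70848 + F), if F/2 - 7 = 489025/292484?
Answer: √1515577450324218/146242 ≈ 266.21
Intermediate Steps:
F = 2536413/146242 (F = 14 + 2*(489025/292484) = 14 + 489025/146242 = 2536413/146242 ≈ 17.344)
√(70848 + F) = √(70848 + 2536413/146242) = √(10363489629/146242) = √1515577450324218/146242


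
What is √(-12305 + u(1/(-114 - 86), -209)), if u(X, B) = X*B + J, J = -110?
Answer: I*√4965582/20 ≈ 111.42*I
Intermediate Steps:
u(X, B) = -110 + B*X (u(X, B) = X*B - 110 = B*X - 110 = -110 + B*X)
√(-12305 + u(1/(-114 - 86), -209)) = √(-12305 + (-110 - 209/(-114 - 86))) = √(-12305 + (-110 - 209/(-200))) = √(-12305 + (-110 - 209*(-1/200))) = √(-12305 + (-110 + 209/200)) = √(-12305 - 21791/200) = √(-2482791/200) = I*√4965582/20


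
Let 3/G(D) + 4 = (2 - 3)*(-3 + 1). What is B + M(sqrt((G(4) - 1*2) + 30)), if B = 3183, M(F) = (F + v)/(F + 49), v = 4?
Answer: 5038802/1583 + 15*sqrt(106)/1583 ≈ 3183.2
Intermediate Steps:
G(D) = -3/2 (G(D) = 3/(-4 + (2 - 3)*(-3 + 1)) = 3/(-4 - 1*(-2)) = 3/(-4 + 2) = 3/(-2) = 3*(-1/2) = -3/2)
M(F) = (4 + F)/(49 + F) (M(F) = (F + 4)/(F + 49) = (4 + F)/(49 + F))
B + M(sqrt((G(4) - 1*2) + 30)) = 3183 + (4 + sqrt((-3/2 - 1*2) + 30))/(49 + sqrt((-3/2 - 1*2) + 30)) = 3183 + (4 + sqrt((-3/2 - 2) + 30))/(49 + sqrt((-3/2 - 2) + 30)) = 3183 + (4 + sqrt(-7/2 + 30))/(49 + sqrt(-7/2 + 30)) = 3183 + (4 + sqrt(53/2))/(49 + sqrt(53/2)) = 3183 + (4 + sqrt(106)/2)/(49 + sqrt(106)/2)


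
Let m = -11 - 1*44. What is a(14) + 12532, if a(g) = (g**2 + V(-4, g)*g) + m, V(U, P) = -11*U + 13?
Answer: 13471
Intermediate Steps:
V(U, P) = 13 - 11*U
m = -55 (m = -11 - 44 = -55)
a(g) = -55 + g**2 + 57*g (a(g) = (g**2 + (13 - 11*(-4))*g) - 55 = (g**2 + (13 + 44)*g) - 55 = (g**2 + 57*g) - 55 = -55 + g**2 + 57*g)
a(14) + 12532 = (-55 + 14**2 + 57*14) + 12532 = (-55 + 196 + 798) + 12532 = 939 + 12532 = 13471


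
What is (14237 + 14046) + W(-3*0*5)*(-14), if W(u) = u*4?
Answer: 28283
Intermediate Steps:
W(u) = 4*u
(14237 + 14046) + W(-3*0*5)*(-14) = (14237 + 14046) + (4*(-3*0*5))*(-14) = 28283 + (4*(0*5))*(-14) = 28283 + (4*0)*(-14) = 28283 + 0*(-14) = 28283 + 0 = 28283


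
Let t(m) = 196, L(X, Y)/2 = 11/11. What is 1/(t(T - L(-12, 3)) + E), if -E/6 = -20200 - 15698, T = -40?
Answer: 1/215584 ≈ 4.6386e-6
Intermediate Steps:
L(X, Y) = 2 (L(X, Y) = 2*(11/11) = 2*(11*(1/11)) = 2*1 = 2)
E = 215388 (E = -6*(-20200 - 15698) = -6*(-35898) = 215388)
1/(t(T - L(-12, 3)) + E) = 1/(196 + 215388) = 1/215584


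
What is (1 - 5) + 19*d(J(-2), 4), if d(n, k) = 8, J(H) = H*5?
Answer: 148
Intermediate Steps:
J(H) = 5*H
(1 - 5) + 19*d(J(-2), 4) = (1 - 5) + 19*8 = -4 + 152 = 148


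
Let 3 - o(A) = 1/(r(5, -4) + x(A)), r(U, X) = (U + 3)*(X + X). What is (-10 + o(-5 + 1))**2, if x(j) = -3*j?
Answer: 131769/2704 ≈ 48.731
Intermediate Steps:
r(U, X) = 2*X*(3 + U) (r(U, X) = (3 + U)*(2*X) = 2*X*(3 + U))
o(A) = 3 - 1/(-64 - 3*A) (o(A) = 3 - 1/(2*(-4)*(3 + 5) - 3*A) = 3 - 1/(2*(-4)*8 - 3*A) = 3 - 1/(-64 - 3*A))
(-10 + o(-5 + 1))**2 = (-10 + (193 + 9*(-5 + 1))/(64 + 3*(-5 + 1)))**2 = (-10 + (193 + 9*(-4))/(64 + 3*(-4)))**2 = (-10 + (193 - 36)/(64 - 12))**2 = (-10 + 157/52)**2 = (-363/52)**2 = 131769/2704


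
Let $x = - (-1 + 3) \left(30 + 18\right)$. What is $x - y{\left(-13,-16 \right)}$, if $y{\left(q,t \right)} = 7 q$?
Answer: $-5$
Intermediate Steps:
$x = -96$ ($x = \left(-1\right) 2 \cdot 48 = \left(-2\right) 48 = -96$)
$x - y{\left(-13,-16 \right)} = -96 - 7 \left(-13\right) = -96 - -91 = -96 + 91 = -5$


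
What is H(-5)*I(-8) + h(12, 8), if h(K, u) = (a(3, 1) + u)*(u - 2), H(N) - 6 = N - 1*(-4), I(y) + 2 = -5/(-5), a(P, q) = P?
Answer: 61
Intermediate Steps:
I(y) = -1 (I(y) = -2 - 5/(-5) = -2 - 5*(-⅕) = -2 + 1 = -1)
H(N) = 10 + N (H(N) = 6 + (N - 1*(-4)) = 6 + (N + 4) = 6 + (4 + N) = 10 + N)
h(K, u) = (-2 + u)*(3 + u) (h(K, u) = (3 + u)*(u - 2) = (3 + u)*(-2 + u) = (-2 + u)*(3 + u))
H(-5)*I(-8) + h(12, 8) = (10 - 5)*(-1) + (-6 + 8 + 8²) = 5*(-1) + (-6 + 8 + 64) = -5 + 66 = 61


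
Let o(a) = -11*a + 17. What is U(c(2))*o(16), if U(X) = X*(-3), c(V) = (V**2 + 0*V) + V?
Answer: 2862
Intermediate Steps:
c(V) = V + V**2 (c(V) = (V**2 + 0) + V = V**2 + V = V + V**2)
o(a) = 17 - 11*a
U(X) = -3*X
U(c(2))*o(16) = (-6*(1 + 2))*(17 - 11*16) = (-6*3)*(17 - 176) = -3*6*(-159) = -18*(-159) = 2862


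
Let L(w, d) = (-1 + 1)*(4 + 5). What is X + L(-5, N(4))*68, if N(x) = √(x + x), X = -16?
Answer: -16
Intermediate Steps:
N(x) = √2*√x (N(x) = √(2*x) = √2*√x)
L(w, d) = 0 (L(w, d) = 0*9 = 0)
X + L(-5, N(4))*68 = -16 + 0*68 = -16 + 0 = -16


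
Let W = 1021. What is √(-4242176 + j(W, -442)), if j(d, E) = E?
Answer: 9*I*√52378 ≈ 2059.8*I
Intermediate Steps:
√(-4242176 + j(W, -442)) = √(-4242176 - 442) = √(-4242618) = 9*I*√52378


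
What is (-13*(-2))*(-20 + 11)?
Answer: -234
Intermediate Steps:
(-13*(-2))*(-20 + 11) = 26*(-9) = -234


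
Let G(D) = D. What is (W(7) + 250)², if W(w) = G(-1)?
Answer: 62001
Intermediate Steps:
W(w) = -1
(W(7) + 250)² = (-1 + 250)² = 249² = 62001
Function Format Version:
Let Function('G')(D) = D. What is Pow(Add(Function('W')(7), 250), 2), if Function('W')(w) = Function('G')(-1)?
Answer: 62001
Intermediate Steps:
Function('W')(w) = -1
Pow(Add(Function('W')(7), 250), 2) = Pow(Add(-1, 250), 2) = Pow(249, 2) = 62001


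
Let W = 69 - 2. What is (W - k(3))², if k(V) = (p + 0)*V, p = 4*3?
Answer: 961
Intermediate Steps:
p = 12
k(V) = 12*V (k(V) = (12 + 0)*V = 12*V)
W = 67
(W - k(3))² = (67 - 12*3)² = (67 - 1*36)² = (67 - 36)² = 31² = 961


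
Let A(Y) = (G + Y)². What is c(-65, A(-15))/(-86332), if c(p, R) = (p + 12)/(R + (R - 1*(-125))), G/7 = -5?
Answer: 53/442451500 ≈ 1.1979e-7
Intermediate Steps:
G = -35 (G = 7*(-5) = -35)
A(Y) = (-35 + Y)²
c(p, R) = (12 + p)/(125 + 2*R) (c(p, R) = (12 + p)/(R + (R + 125)) = (12 + p)/(R + (125 + R)) = (12 + p)/(125 + 2*R))
c(-65, A(-15))/(-86332) = ((12 - 65)/(125 + 2*(-35 - 15)²))/(-86332) = (-53/(125 + 2*(-50)²))*(-1/86332) = (-53/(125 + 2*2500))*(-1/86332) = (-53/(125 + 5000))*(-1/86332) = (-53/5125)*(-1/86332) = ((1/5125)*(-53))*(-1/86332) = -53/5125*(-1/86332) = 53/442451500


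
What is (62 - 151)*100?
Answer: -8900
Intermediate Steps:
(62 - 151)*100 = -89*100 = -8900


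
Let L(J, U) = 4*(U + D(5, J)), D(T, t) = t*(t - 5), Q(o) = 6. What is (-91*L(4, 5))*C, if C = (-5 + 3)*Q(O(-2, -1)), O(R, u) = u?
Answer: 4368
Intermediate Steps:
D(T, t) = t*(-5 + t)
L(J, U) = 4*U + 4*J*(-5 + J) (L(J, U) = 4*(U + J*(-5 + J)) = 4*U + 4*J*(-5 + J))
C = -12 (C = (-5 + 3)*6 = -2*6 = -12)
(-91*L(4, 5))*C = -91*(4*5 + 4*4*(-5 + 4))*(-12) = -91*(20 + 4*4*(-1))*(-12) = -91*(20 - 16)*(-12) = -91*4*(-12) = -364*(-12) = 4368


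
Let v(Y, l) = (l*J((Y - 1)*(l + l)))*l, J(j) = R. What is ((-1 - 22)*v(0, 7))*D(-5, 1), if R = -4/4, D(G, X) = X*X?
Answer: 1127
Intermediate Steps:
D(G, X) = X**2
R = -1 (R = -4*1/4 = -1)
J(j) = -1
v(Y, l) = -l**2 (v(Y, l) = (l*(-1))*l = (-l)*l = -l**2)
((-1 - 22)*v(0, 7))*D(-5, 1) = ((-1 - 22)*(-1*7**2))*1**2 = -(-23)*49*1 = -23*(-49)*1 = 1127*1 = 1127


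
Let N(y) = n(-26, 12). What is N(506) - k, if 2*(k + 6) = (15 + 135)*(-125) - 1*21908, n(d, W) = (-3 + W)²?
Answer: 20416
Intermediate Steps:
N(y) = 81 (N(y) = (-3 + 12)² = 9² = 81)
k = -20335 (k = -6 + ((15 + 135)*(-125) - 1*21908)/2 = -6 + (150*(-125) - 21908)/2 = -6 + (-18750 - 21908)/2 = -6 + (½)*(-40658) = -6 - 20329 = -20335)
N(506) - k = 81 - 1*(-20335) = 81 + 20335 = 20416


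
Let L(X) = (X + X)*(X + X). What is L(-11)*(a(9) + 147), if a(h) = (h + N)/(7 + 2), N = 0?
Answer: 71632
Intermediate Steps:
L(X) = 4*X² (L(X) = (2*X)*(2*X) = 4*X²)
a(h) = h/9 (a(h) = (h + 0)/(7 + 2) = h/9)
L(-11)*(a(9) + 147) = (4*(-11)²)*((⅑)*9 + 147) = (4*121)*(1 + 147) = 484*148 = 71632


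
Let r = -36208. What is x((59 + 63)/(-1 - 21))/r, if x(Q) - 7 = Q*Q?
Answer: -571/547646 ≈ -0.0010426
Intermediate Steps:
x(Q) = 7 + Q² (x(Q) = 7 + Q*Q = 7 + Q²)
x((59 + 63)/(-1 - 21))/r = (7 + ((59 + 63)/(-1 - 21))²)/(-36208) = (7 + (122/(-22))²)*(-1/36208) = (7 + (122*(-1/22))²)*(-1/36208) = (7 + (-61/11)²)*(-1/36208) = (7 + 3721/121)*(-1/36208) = (4568/121)*(-1/36208) = -571/547646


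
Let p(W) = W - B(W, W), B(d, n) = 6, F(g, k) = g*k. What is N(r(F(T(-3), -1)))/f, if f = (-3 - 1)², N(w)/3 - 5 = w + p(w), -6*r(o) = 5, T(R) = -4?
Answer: -½ ≈ -0.50000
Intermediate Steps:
p(W) = -6 + W (p(W) = W - 1*6 = W - 6 = -6 + W)
r(o) = -⅚ (r(o) = -⅙*5 = -⅚)
N(w) = -3 + 6*w (N(w) = 15 + 3*(w + (-6 + w)) = 15 + 3*(-6 + 2*w) = 15 + (-18 + 6*w) = -3 + 6*w)
f = 16 (f = (-4)² = 16)
N(r(F(T(-3), -1)))/f = (-3 + 6*(-⅚))/16 = (-3 - 5)*(1/16) = -8*1/16 = -½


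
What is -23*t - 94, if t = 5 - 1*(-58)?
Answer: -1543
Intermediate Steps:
t = 63 (t = 5 + 58 = 63)
-23*t - 94 = -23*63 - 94 = -1449 - 94 = -1543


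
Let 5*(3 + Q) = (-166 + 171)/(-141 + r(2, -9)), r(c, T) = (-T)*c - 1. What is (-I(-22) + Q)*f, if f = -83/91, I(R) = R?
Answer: -195465/11284 ≈ -17.322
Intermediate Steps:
r(c, T) = -1 - T*c (r(c, T) = -T*c - 1 = -1 - T*c)
Q = -373/124 (Q = -3 + ((-166 + 171)/(-141 + (-1 - 1*(-9)*2)))/5 = -3 + (5/(-141 + (-1 + 18)))/5 = -3 + (5/(-141 + 17))/5 = -3 + (5/(-124))/5 = -3 + (5*(-1/124))/5 = -3 + (⅕)*(-5/124) = -3 - 1/124 = -373/124 ≈ -3.0081)
f = -83/91 (f = -83*1/91 = -83/91 ≈ -0.91209)
(-I(-22) + Q)*f = (-1*(-22) - 373/124)*(-83/91) = (22 - 373/124)*(-83/91) = (2355/124)*(-83/91) = -195465/11284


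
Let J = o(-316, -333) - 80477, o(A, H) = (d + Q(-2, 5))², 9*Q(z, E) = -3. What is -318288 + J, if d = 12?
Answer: -3587660/9 ≈ -3.9863e+5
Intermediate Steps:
Q(z, E) = -⅓ (Q(z, E) = (⅑)*(-3) = -⅓)
o(A, H) = 1225/9 (o(A, H) = (12 - ⅓)² = (35/3)² = 1225/9)
J = -723068/9 (J = 1225/9 - 80477 = -723068/9 ≈ -80341.)
-318288 + J = -318288 - 723068/9 = -3587660/9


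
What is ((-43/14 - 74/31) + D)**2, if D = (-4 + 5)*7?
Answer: 447561/188356 ≈ 2.3761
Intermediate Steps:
D = 7 (D = 1*7 = 7)
((-43/14 - 74/31) + D)**2 = ((-43/14 - 74/31) + 7)**2 = (-2369/434 + 7)**2 = (669/434)**2 = 447561/188356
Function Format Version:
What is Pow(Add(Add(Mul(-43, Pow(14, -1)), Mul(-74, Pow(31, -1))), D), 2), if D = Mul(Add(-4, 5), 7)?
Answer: Rational(447561, 188356) ≈ 2.3761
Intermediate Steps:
D = 7 (D = Mul(1, 7) = 7)
Pow(Add(Add(Mul(-43, Pow(14, -1)), Mul(-74, Pow(31, -1))), D), 2) = Pow(Add(Add(Mul(-43, Pow(14, -1)), Mul(-74, Pow(31, -1))), 7), 2) = Pow(Add(Add(Mul(-43, Rational(1, 14)), Mul(-74, Rational(1, 31))), 7), 2) = Pow(Add(Add(Rational(-43, 14), Rational(-74, 31)), 7), 2) = Pow(Add(Rational(-2369, 434), 7), 2) = Pow(Rational(669, 434), 2) = Rational(447561, 188356)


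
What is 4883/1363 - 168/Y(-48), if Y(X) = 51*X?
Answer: 507607/139026 ≈ 3.6512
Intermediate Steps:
4883/1363 - 168/Y(-48) = 4883/1363 - 168/(51*(-48)) = 4883*(1/1363) - 168/(-2448) = 4883/1363 - 168*(-1/2448) = 4883/1363 + 7/102 = 507607/139026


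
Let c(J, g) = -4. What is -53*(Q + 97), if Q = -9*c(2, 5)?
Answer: -7049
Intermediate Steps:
Q = 36 (Q = -9*(-4) = 36)
-53*(Q + 97) = -53*(36 + 97) = -53*133 = -7049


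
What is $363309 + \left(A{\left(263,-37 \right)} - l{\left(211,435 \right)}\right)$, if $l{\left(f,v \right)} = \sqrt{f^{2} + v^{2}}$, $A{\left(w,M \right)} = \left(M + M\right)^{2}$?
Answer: $368785 - \sqrt{233746} \approx 3.683 \cdot 10^{5}$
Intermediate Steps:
$A{\left(w,M \right)} = 4 M^{2}$ ($A{\left(w,M \right)} = \left(2 M\right)^{2} = 4 M^{2}$)
$363309 + \left(A{\left(263,-37 \right)} - l{\left(211,435 \right)}\right) = 363309 + \left(4 \left(-37\right)^{2} - \sqrt{211^{2} + 435^{2}}\right) = 363309 + \left(4 \cdot 1369 - \sqrt{44521 + 189225}\right) = 363309 + \left(5476 - \sqrt{233746}\right) = 368785 - \sqrt{233746}$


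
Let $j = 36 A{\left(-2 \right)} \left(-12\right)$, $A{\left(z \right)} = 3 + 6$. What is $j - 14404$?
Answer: $-18292$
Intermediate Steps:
$A{\left(z \right)} = 9$
$j = -3888$ ($j = 36 \cdot 9 \left(-12\right) = 324 \left(-12\right) = -3888$)
$j - 14404 = -3888 - 14404 = -18292$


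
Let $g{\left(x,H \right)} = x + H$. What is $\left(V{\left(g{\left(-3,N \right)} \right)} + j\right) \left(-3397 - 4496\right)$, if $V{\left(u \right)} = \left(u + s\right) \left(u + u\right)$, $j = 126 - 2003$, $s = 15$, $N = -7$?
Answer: $15604461$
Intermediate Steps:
$g{\left(x,H \right)} = H + x$
$j = -1877$
$V{\left(u \right)} = 2 u \left(15 + u\right)$ ($V{\left(u \right)} = \left(u + 15\right) \left(u + u\right) = \left(15 + u\right) 2 u = 2 u \left(15 + u\right)$)
$\left(V{\left(g{\left(-3,N \right)} \right)} + j\right) \left(-3397 - 4496\right) = \left(2 \left(-7 - 3\right) \left(15 - 10\right) - 1877\right) \left(-3397 - 4496\right) = \left(2 \left(-10\right) \left(15 - 10\right) - 1877\right) \left(-7893\right) = \left(2 \left(-10\right) 5 - 1877\right) \left(-7893\right) = \left(-100 - 1877\right) \left(-7893\right) = \left(-1977\right) \left(-7893\right) = 15604461$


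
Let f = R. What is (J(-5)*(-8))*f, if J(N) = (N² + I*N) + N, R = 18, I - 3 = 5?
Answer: 2880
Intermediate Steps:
I = 8 (I = 3 + 5 = 8)
J(N) = N² + 9*N (J(N) = (N² + 8*N) + N = N² + 9*N)
f = 18
(J(-5)*(-8))*f = (-5*(9 - 5)*(-8))*18 = (-5*4*(-8))*18 = -20*(-8)*18 = 160*18 = 2880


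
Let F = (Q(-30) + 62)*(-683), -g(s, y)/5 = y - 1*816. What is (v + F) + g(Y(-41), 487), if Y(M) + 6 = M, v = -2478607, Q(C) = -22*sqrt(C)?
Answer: -2519308 + 15026*I*sqrt(30) ≈ -2.5193e+6 + 82301.0*I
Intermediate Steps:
Y(M) = -6 + M
g(s, y) = 4080 - 5*y (g(s, y) = -5*(y - 1*816) = -5*(y - 816) = -5*(-816 + y) = 4080 - 5*y)
F = -42346 + 15026*I*sqrt(30) (F = (-22*I*sqrt(30) + 62)*(-683) = (62 - 22*I*sqrt(30))*(-683) = -42346 + 15026*I*sqrt(30) ≈ -42346.0 + 82301.0*I)
(v + F) + g(Y(-41), 487) = (-2478607 + (-42346 + 15026*I*sqrt(30))) + (4080 - 5*487) = (-2520953 + 15026*I*sqrt(30)) + (4080 - 2435) = (-2520953 + 15026*I*sqrt(30)) + 1645 = -2519308 + 15026*I*sqrt(30)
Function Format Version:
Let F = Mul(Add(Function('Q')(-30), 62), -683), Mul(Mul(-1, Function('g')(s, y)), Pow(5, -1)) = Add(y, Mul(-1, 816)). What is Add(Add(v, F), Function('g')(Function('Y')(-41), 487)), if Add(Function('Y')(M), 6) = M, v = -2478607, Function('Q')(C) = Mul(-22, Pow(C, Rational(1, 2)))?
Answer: Add(-2519308, Mul(15026, I, Pow(30, Rational(1, 2)))) ≈ Add(-2.5193e+6, Mul(82301., I))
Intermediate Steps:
Function('Y')(M) = Add(-6, M)
Function('g')(s, y) = Add(4080, Mul(-5, y)) (Function('g')(s, y) = Mul(-5, Add(y, Mul(-1, 816))) = Mul(-5, Add(y, -816)) = Mul(-5, Add(-816, y)) = Add(4080, Mul(-5, y)))
F = Add(-42346, Mul(15026, I, Pow(30, Rational(1, 2)))) (F = Mul(Add(Mul(-22, Pow(-30, Rational(1, 2))), 62), -683) = Mul(Add(Mul(-22, Mul(I, Pow(30, Rational(1, 2)))), 62), -683) = Mul(Add(Mul(-22, I, Pow(30, Rational(1, 2))), 62), -683) = Mul(Add(62, Mul(-22, I, Pow(30, Rational(1, 2)))), -683) = Add(-42346, Mul(15026, I, Pow(30, Rational(1, 2)))) ≈ Add(-42346., Mul(82301., I)))
Add(Add(v, F), Function('g')(Function('Y')(-41), 487)) = Add(Add(-2478607, Add(-42346, Mul(15026, I, Pow(30, Rational(1, 2))))), Add(4080, Mul(-5, 487))) = Add(Add(-2520953, Mul(15026, I, Pow(30, Rational(1, 2)))), Add(4080, -2435)) = Add(Add(-2520953, Mul(15026, I, Pow(30, Rational(1, 2)))), 1645) = Add(-2519308, Mul(15026, I, Pow(30, Rational(1, 2))))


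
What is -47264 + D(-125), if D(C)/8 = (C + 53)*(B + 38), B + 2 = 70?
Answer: -108320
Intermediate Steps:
B = 68 (B = -2 + 70 = 68)
D(C) = 44944 + 848*C (D(C) = 8*((C + 53)*(68 + 38)) = 8*((53 + C)*106) = 8*(5618 + 106*C) = 44944 + 848*C)
-47264 + D(-125) = -47264 + (44944 + 848*(-125)) = -47264 + (44944 - 106000) = -47264 - 61056 = -108320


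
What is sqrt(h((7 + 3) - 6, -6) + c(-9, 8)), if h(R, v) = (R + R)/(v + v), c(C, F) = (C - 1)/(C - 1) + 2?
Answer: sqrt(21)/3 ≈ 1.5275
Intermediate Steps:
c(C, F) = 3 (c(C, F) = (-1 + C)/(-1 + C) + 2 = 1 + 2 = 3)
h(R, v) = R/v (h(R, v) = (2*R)/((2*v)) = (2*R)*(1/(2*v)) = R/v)
sqrt(h((7 + 3) - 6, -6) + c(-9, 8)) = sqrt(((7 + 3) - 6)/(-6) + 3) = sqrt((10 - 6)*(-1/6) + 3) = sqrt(4*(-1/6) + 3) = sqrt(-2/3 + 3) = sqrt(7/3) = sqrt(21)/3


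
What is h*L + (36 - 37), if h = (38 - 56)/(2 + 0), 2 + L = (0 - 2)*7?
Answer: 143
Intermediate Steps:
L = -16 (L = -2 + (0 - 2)*7 = -2 - 2*7 = -2 - 14 = -16)
h = -9 (h = -18/2 = -18*½ = -9)
h*L + (36 - 37) = -9*(-16) + (36 - 37) = 144 - 1 = 143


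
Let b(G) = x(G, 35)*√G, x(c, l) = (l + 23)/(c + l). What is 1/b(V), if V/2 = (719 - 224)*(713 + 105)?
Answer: 161971*√22495/1565652 ≈ 15.516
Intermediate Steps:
x(c, l) = (23 + l)/(c + l)
V = 809820 (V = 2*((719 - 224)*(713 + 105)) = 2*(495*818) = 2*404910 = 809820)
b(G) = 58*√G/(35 + G) (b(G) = ((23 + 35)/(G + 35))*√G = (58/(35 + G))*√G = 58*√G/(35 + G))
1/b(V) = 1/(58*√809820/(35 + 809820)) = 1/(58*(6*√22495)/809855) = 1/(58*(6*√22495)*(1/809855)) = 1/(348*√22495/809855) = 161971*√22495/1565652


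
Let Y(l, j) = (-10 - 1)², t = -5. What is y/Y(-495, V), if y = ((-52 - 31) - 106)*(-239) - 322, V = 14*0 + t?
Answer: 44849/121 ≈ 370.65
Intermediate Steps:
V = -5 (V = 14*0 - 5 = 0 - 5 = -5)
Y(l, j) = 121 (Y(l, j) = (-11)² = 121)
y = 44849 (y = (-83 - 106)*(-239) - 322 = -189*(-239) - 322 = 45171 - 322 = 44849)
y/Y(-495, V) = 44849/121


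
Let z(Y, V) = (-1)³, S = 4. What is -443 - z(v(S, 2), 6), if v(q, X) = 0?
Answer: -442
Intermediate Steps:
z(Y, V) = -1
-443 - z(v(S, 2), 6) = -443 - 1*(-1) = -443 + 1 = -442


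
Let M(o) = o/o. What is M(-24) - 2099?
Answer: -2098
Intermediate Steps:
M(o) = 1
M(-24) - 2099 = 1 - 2099 = -2098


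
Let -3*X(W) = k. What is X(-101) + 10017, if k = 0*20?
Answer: 10017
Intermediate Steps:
k = 0
X(W) = 0 (X(W) = -⅓*0 = 0)
X(-101) + 10017 = 0 + 10017 = 10017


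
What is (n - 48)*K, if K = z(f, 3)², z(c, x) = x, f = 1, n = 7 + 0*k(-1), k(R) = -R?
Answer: -369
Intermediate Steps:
n = 7 (n = 7 + 0*(-1*(-1)) = 7 + 0*1 = 7 + 0 = 7)
K = 9 (K = 3² = 9)
(n - 48)*K = (7 - 48)*9 = -41*9 = -369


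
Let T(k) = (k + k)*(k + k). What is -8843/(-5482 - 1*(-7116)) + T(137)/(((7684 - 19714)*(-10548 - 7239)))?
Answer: -946040665523/174819707370 ≈ -5.4115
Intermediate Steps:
T(k) = 4*k² (T(k) = (2*k)*(2*k) = 4*k²)
-8843/(-5482 - 1*(-7116)) + T(137)/(((7684 - 19714)*(-10548 - 7239))) = -8843/(-5482 - 1*(-7116)) + (4*137²)/(((7684 - 19714)*(-10548 - 7239))) = -8843/(-5482 + 7116) + (4*18769)/((-12030*(-17787))) = -8843/1634 + 75076/213977610 = -8843*1/1634 + 75076*(1/213977610) = -8843/1634 + 37538/106988805 = -946040665523/174819707370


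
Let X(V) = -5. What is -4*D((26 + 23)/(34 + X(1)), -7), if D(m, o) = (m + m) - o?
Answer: -1204/29 ≈ -41.517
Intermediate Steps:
D(m, o) = -o + 2*m (D(m, o) = 2*m - o = -o + 2*m)
-4*D((26 + 23)/(34 + X(1)), -7) = -4*(-1*(-7) + 2*((26 + 23)/(34 - 5))) = -4*(7 + 2*(49/29)) = -4*(7 + 98/29) = -4*301/29 = -1204/29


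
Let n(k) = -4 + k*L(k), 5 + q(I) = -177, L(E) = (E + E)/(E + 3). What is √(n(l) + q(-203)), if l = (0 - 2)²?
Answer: I*√8890/7 ≈ 13.47*I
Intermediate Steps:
L(E) = 2*E/(3 + E) (L(E) = (2*E)/(3 + E) = 2*E/(3 + E))
l = 4 (l = (-2)² = 4)
q(I) = -182 (q(I) = -5 - 177 = -182)
n(k) = -4 + 2*k²/(3 + k) (n(k) = -4 + k*(2*k/(3 + k)) = -4 + 2*k²/(3 + k))
√(n(l) + q(-203)) = √(2*(-6 + 4² - 2*4)/(3 + 4) - 182) = √(2*(-6 + 16 - 8)/7 - 182) = √(2*(⅐)*2 - 182) = √(4/7 - 182) = √(-1270/7) = I*√8890/7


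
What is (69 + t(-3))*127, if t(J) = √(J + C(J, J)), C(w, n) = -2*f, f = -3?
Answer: 8763 + 127*√3 ≈ 8983.0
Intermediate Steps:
C(w, n) = 6 (C(w, n) = -2*(-3) = 6)
t(J) = √(6 + J) (t(J) = √(J + 6) = √(6 + J))
(69 + t(-3))*127 = (69 + √(6 - 3))*127 = (69 + √3)*127 = 8763 + 127*√3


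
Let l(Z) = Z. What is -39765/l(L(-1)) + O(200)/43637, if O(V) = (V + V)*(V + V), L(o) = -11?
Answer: 157907755/43637 ≈ 3618.7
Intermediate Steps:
O(V) = 4*V² (O(V) = (2*V)*(2*V) = 4*V²)
-39765/l(L(-1)) + O(200)/43637 = -39765/(-11) + (4*200²)/43637 = -39765*(-1/11) + (4*40000)*(1/43637) = 3615 + 160000*(1/43637) = 3615 + 160000/43637 = 157907755/43637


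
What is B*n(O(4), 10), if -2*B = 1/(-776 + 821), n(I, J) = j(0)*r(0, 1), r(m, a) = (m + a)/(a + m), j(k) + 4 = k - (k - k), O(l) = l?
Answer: 2/45 ≈ 0.044444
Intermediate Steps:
j(k) = -4 + k (j(k) = -4 + (k - (k - k)) = -4 + (k - 1*0) = -4 + (k + 0) = -4 + k)
r(m, a) = 1 (r(m, a) = (a + m)/(a + m) = 1)
n(I, J) = -4 (n(I, J) = (-4 + 0)*1 = -4*1 = -4)
B = -1/90 (B = -1/(2*(-776 + 821)) = -1/2/45 = -1/2*1/45 = -1/90 ≈ -0.011111)
B*n(O(4), 10) = -1/90*(-4) = 2/45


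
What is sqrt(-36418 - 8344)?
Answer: I*sqrt(44762) ≈ 211.57*I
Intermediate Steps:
sqrt(-36418 - 8344) = sqrt(-44762) = I*sqrt(44762)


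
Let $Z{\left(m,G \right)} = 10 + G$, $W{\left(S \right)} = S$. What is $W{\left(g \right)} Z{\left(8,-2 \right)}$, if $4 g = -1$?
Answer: $-2$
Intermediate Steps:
$g = - \frac{1}{4}$ ($g = \frac{1}{4} \left(-1\right) = - \frac{1}{4} \approx -0.25$)
$W{\left(g \right)} Z{\left(8,-2 \right)} = - \frac{10 - 2}{4} = \left(- \frac{1}{4}\right) 8 = -2$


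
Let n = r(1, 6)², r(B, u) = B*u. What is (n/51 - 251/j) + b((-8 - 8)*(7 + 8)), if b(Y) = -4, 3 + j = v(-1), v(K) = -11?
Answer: 3483/238 ≈ 14.634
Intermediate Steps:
j = -14 (j = -3 - 11 = -14)
n = 36 (n = (1*6)² = 6² = 36)
(n/51 - 251/j) + b((-8 - 8)*(7 + 8)) = (36/51 - 251/(-14)) - 4 = (36*(1/51) - 251*(-1/14)) - 4 = (12/17 + 251/14) - 4 = 4435/238 - 4 = 3483/238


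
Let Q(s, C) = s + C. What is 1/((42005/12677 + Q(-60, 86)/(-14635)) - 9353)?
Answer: -185527895/1734627988362 ≈ -0.00010696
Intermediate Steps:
Q(s, C) = C + s
1/((42005/12677 + Q(-60, 86)/(-14635)) - 9353) = 1/((42005/12677 + (86 - 60)/(-14635)) - 9353) = 1/((42005*(1/12677) + 26*(-1/14635)) - 9353) = 1/((42005/12677 - 26/14635) - 9353) = 1/(614413573/185527895 - 9353) = 1/(-1734627988362/185527895) = -185527895/1734627988362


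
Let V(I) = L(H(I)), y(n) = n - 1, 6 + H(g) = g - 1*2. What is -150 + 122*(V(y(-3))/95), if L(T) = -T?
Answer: -12786/95 ≈ -134.59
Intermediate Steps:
H(g) = -8 + g (H(g) = -6 + (g - 1*2) = -6 + (g - 2) = -6 + (-2 + g) = -8 + g)
y(n) = -1 + n
V(I) = 8 - I (V(I) = -(-8 + I) = 8 - I)
-150 + 122*(V(y(-3))/95) = -150 + 122*((8 - (-1 - 3))/95) = -150 + 122*((8 - 1*(-4))*(1/95)) = -150 + 122*((8 + 4)*(1/95)) = -150 + 122*(12*(1/95)) = -150 + 122*(12/95) = -150 + 1464/95 = -12786/95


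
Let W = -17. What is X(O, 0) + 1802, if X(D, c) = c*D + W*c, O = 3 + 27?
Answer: 1802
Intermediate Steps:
O = 30
X(D, c) = -17*c + D*c (X(D, c) = c*D - 17*c = D*c - 17*c = -17*c + D*c)
X(O, 0) + 1802 = 0*(-17 + 30) + 1802 = 0*13 + 1802 = 0 + 1802 = 1802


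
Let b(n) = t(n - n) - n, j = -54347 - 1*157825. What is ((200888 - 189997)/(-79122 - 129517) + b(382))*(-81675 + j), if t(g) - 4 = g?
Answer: 23177603207751/208639 ≈ 1.1109e+8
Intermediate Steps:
t(g) = 4 + g
j = -212172 (j = -54347 - 157825 = -212172)
b(n) = 4 - n (b(n) = (4 + (n - n)) - n = (4 + 0) - n = 4 - n)
((200888 - 189997)/(-79122 - 129517) + b(382))*(-81675 + j) = ((200888 - 189997)/(-79122 - 129517) + (4 - 1*382))*(-81675 - 212172) = (10891/(-208639) + (4 - 382))*(-293847) = (10891*(-1/208639) - 378)*(-293847) = (-10891/208639 - 378)*(-293847) = -78876433/208639*(-293847) = 23177603207751/208639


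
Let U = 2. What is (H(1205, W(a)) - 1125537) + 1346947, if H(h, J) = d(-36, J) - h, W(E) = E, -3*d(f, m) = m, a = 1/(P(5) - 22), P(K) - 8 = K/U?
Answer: 15194147/69 ≈ 2.2021e+5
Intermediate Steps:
P(K) = 8 + K/2
a = -2/23 (a = 1/((8 + (½)*5) - 22) = 1/((8 + 5/2) - 22) = 1/(21/2 - 22) = 1/(-23/2) = -2/23 ≈ -0.086957)
d(f, m) = -m/3
H(h, J) = -h - J/3 (H(h, J) = -J/3 - h = -h - J/3)
(H(1205, W(a)) - 1125537) + 1346947 = ((-1*1205 - ⅓*(-2/23)) - 1125537) + 1346947 = ((-1205 + 2/69) - 1125537) + 1346947 = (-83143/69 - 1125537) + 1346947 = -77745196/69 + 1346947 = 15194147/69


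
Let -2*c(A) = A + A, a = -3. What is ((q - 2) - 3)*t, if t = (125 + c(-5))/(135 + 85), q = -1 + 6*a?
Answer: -156/11 ≈ -14.182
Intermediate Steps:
c(A) = -A (c(A) = -(A + A)/2 = -A)
q = -19 (q = -1 + 6*(-3) = -1 - 18 = -19)
t = 13/22 (t = (125 - 1*(-5))/(135 + 85) = (125 + 5)/220 = 130*(1/220) = 13/22 ≈ 0.59091)
((q - 2) - 3)*t = ((-19 - 2) - 3)*(13/22) = (-21 - 3)*(13/22) = -24*13/22 = -156/11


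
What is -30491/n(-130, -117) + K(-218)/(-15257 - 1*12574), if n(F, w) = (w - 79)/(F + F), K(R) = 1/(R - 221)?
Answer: -24214658924186/598672641 ≈ -40447.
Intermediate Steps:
K(R) = 1/(-221 + R)
n(F, w) = (-79 + w)/(2*F) (n(F, w) = (-79 + w)/((2*F)) = (-79 + w)*(1/(2*F)) = (-79 + w)/(2*F))
-30491/n(-130, -117) + K(-218)/(-15257 - 1*12574) = -30491*(-260/(-79 - 117)) + 1/((-221 - 218)*(-15257 - 1*12574)) = -30491/((1/2)*(-1/130)*(-196)) + 1/((-439)*(-15257 - 12574)) = -30491/49/65 - 1/439/(-27831) = -30491*65/49 - 1/439*(-1/27831) = -1981915/49 + 1/12217809 = -24214658924186/598672641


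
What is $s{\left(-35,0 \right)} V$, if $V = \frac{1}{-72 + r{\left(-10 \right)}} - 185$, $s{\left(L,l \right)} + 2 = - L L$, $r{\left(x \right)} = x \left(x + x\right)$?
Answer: $\frac{29054133}{128} \approx 2.2699 \cdot 10^{5}$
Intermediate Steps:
$r{\left(x \right)} = 2 x^{2}$ ($r{\left(x \right)} = x 2 x = 2 x^{2}$)
$s{\left(L,l \right)} = -2 - L^{2}$ ($s{\left(L,l \right)} = -2 + - L L = -2 - L^{2}$)
$V = - \frac{23679}{128}$ ($V = \frac{1}{-72 + 2 \left(-10\right)^{2}} - 185 = \frac{1}{-72 + 2 \cdot 100} - 185 = \frac{1}{-72 + 200} - 185 = \frac{1}{128} - 185 = - \frac{23679}{128} \approx -184.99$)
$s{\left(-35,0 \right)} V = \left(-2 - \left(-35\right)^{2}\right) \left(- \frac{23679}{128}\right) = \left(-2 - 1225\right) \left(- \frac{23679}{128}\right) = \left(-1227\right) \left(- \frac{23679}{128}\right) = \frac{29054133}{128}$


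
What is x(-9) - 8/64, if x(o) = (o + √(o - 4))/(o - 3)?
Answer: 5/8 - I*√13/12 ≈ 0.625 - 0.30046*I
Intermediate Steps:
x(o) = (o + √(-4 + o))/(-3 + o)
x(-9) - 8/64 = (-9 + √(-4 - 9))/(-3 - 9) - 8/64 = (-9 + √(-13))/(-12) + (1/64)*(-8) = -(-9 + I*√13)/12 - ⅛ = (¾ - I*√13/12) - ⅛ = 5/8 - I*√13/12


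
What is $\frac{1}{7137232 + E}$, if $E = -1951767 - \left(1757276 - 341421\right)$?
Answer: $\frac{1}{3769610} \approx 2.6528 \cdot 10^{-7}$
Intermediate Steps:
$E = -3367622$ ($E = -1951767 - \left(1757276 - 341421\right) = -1951767 - 1415855 = -3367622$)
$\frac{1}{7137232 + E} = \frac{1}{7137232 - 3367622} = \frac{1}{3769610}$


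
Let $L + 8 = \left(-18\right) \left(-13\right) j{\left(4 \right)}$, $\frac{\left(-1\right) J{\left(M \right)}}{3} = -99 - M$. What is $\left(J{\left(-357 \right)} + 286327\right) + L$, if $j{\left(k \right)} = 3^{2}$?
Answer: $287651$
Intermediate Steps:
$j{\left(k \right)} = 9$
$J{\left(M \right)} = 297 + 3 M$ ($J{\left(M \right)} = - 3 \left(-99 - M\right) = 297 + 3 M$)
$L = 2098$ ($L = -8 + \left(-18\right) \left(-13\right) 9 = -8 + 234 \cdot 9 = -8 + 2106 = 2098$)
$\left(J{\left(-357 \right)} + 286327\right) + L = \left(\left(297 + 3 \left(-357\right)\right) + 286327\right) + 2098 = \left(\left(297 - 1071\right) + 286327\right) + 2098 = \left(-774 + 286327\right) + 2098 = 285553 + 2098 = 287651$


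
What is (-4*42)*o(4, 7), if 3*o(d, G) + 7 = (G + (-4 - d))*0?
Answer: 392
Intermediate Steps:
o(d, G) = -7/3 (o(d, G) = -7/3 + ((G + (-4 - d))*0)/3 = -7/3 + ((-4 + G - d)*0)/3 = -7/3 + (⅓)*0 = -7/3 + 0 = -7/3)
(-4*42)*o(4, 7) = -4*42*(-7/3) = -168*(-7/3) = 392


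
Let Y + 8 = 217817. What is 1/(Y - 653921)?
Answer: -1/436112 ≈ -2.2930e-6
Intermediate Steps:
Y = 217809 (Y = -8 + 217817 = 217809)
1/(Y - 653921) = 1/(217809 - 653921) = 1/(-436112) = -1/436112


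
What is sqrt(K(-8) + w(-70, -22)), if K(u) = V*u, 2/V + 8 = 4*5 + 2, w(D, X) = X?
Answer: 9*I*sqrt(14)/7 ≈ 4.8107*I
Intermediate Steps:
V = 1/7 (V = 2/(-8 + (4*5 + 2)) = 2/(-8 + (20 + 2)) = 2/(-8 + 22) = 2/14 = 2*(1/14) = 1/7 ≈ 0.14286)
K(u) = u/7
sqrt(K(-8) + w(-70, -22)) = sqrt((1/7)*(-8) - 22) = sqrt(-8/7 - 22) = sqrt(-162/7) = 9*I*sqrt(14)/7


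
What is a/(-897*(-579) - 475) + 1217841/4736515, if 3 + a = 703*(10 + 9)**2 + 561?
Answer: 1836613042423/2457720795320 ≈ 0.74728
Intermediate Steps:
a = 254341 (a = -3 + (703*(10 + 9)**2 + 561) = -3 + (703*19**2 + 561) = -3 + (703*361 + 561) = -3 + (253783 + 561) = -3 + 254344 = 254341)
a/(-897*(-579) - 475) + 1217841/4736515 = 254341/(-897*(-579) - 475) + 1217841/4736515 = 254341/(519363 - 475) + 1217841*(1/4736515) = 254341/518888 + 1217841/4736515 = 1836613042423/2457720795320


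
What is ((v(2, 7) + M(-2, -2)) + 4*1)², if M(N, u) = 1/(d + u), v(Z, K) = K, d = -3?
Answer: 2916/25 ≈ 116.64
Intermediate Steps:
M(N, u) = 1/(-3 + u)
((v(2, 7) + M(-2, -2)) + 4*1)² = ((7 + 1/(-3 - 2)) + 4*1)² = ((7 + 1/(-5)) + 4)² = ((7 - ⅕) + 4)² = (34/5 + 4)² = (54/5)² = 2916/25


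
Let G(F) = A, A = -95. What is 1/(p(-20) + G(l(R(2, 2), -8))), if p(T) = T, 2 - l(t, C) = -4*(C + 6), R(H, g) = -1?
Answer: -1/115 ≈ -0.0086956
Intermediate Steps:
l(t, C) = 26 + 4*C (l(t, C) = 2 - (-4)*(C + 6) = 2 - (-4)*(6 + C) = 2 - (-24 - 4*C) = 2 + (24 + 4*C) = 26 + 4*C)
G(F) = -95
1/(p(-20) + G(l(R(2, 2), -8))) = 1/(-20 - 95) = 1/(-115) = -1/115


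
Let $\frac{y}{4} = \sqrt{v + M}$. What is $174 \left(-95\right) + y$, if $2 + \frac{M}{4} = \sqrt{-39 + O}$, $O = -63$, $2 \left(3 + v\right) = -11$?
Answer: $-16530 + 2 \sqrt{-66 + 16 i \sqrt{102}} \approx -16515.0 + 21.934 i$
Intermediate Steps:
$v = - \frac{17}{2}$ ($v = -3 + \frac{1}{2} \left(-11\right) = -3 - \frac{11}{2} = - \frac{17}{2} \approx -8.5$)
$M = -8 + 4 i \sqrt{102}$ ($M = -8 + 4 \sqrt{-39 - 63} = -8 + 4 \sqrt{-102} = -8 + 4 i \sqrt{102} \approx -8.0 + 40.398 i$)
$y = 4 \sqrt{- \frac{33}{2} + 4 i \sqrt{102}}$ ($y = 4 \sqrt{- \frac{17}{2} - \left(8 - 4 i \sqrt{102}\right)} = 4 \sqrt{- \frac{33}{2} + 4 i \sqrt{102}} \approx 14.734 + 21.934 i$)
$174 \left(-95\right) + y = 174 \left(-95\right) + 2 \sqrt{-66 + 16 i \sqrt{102}} = -16530 + 2 \sqrt{-66 + 16 i \sqrt{102}}$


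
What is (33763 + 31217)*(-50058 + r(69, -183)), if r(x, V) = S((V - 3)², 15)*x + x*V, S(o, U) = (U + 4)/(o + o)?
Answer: -7828825072245/1922 ≈ -4.0733e+9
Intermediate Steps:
S(o, U) = (4 + U)/(2*o) (S(o, U) = (4 + U)/((2*o)) = (4 + U)*(1/(2*o)) = (4 + U)/(2*o))
r(x, V) = V*x + 19*x/(2*(-3 + V)²) (r(x, V) = ((4 + 15)/(2*((V - 3)²)))*x + x*V = ((½)*19/(-3 + V)²)*x + V*x = (19/(2*(-3 + V)²))*x + V*x = 19*x/(2*(-3 + V)²) + V*x = V*x + 19*x/(2*(-3 + V)²))
(33763 + 31217)*(-50058 + r(69, -183)) = (33763 + 31217)*(-50058 + (-183*69 + (19/2)*69/(-3 - 183)²)) = 64980*(-50058 + (-12627 + (19/2)*69/(-186)²)) = 64980*(-50058 + (-12627 + (19/2)*69*(1/34596))) = 64980*(-50058 + (-12627 + 437/23064)) = 64980*(-50058 - 291228691/23064) = 64980*(-1445766403/23064) = -7828825072245/1922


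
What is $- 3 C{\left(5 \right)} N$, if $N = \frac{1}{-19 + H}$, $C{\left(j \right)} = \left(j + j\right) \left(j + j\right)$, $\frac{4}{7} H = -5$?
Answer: $\frac{400}{37} \approx 10.811$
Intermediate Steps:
$H = - \frac{35}{4}$ ($H = \frac{7}{4} \left(-5\right) = - \frac{35}{4} \approx -8.75$)
$C{\left(j \right)} = 4 j^{2}$ ($C{\left(j \right)} = 2 j 2 j = 4 j^{2}$)
$N = - \frac{4}{111}$ ($N = \frac{1}{-19 - \frac{35}{4}} = \frac{1}{- \frac{111}{4}} = - \frac{4}{111} \approx -0.036036$)
$- 3 C{\left(5 \right)} N = - 3 \cdot 4 \cdot 5^{2} \left(- \frac{4}{111}\right) = - 3 \cdot 4 \cdot 25 \left(- \frac{4}{111}\right) = \left(-3\right) 100 \left(- \frac{4}{111}\right) = \left(-300\right) \left(- \frac{4}{111}\right) = \frac{400}{37}$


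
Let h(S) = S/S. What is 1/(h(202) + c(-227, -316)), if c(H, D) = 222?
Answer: 1/223 ≈ 0.0044843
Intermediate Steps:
h(S) = 1
1/(h(202) + c(-227, -316)) = 1/(1 + 222) = 1/223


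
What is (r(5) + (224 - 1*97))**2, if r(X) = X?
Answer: 17424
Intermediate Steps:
(r(5) + (224 - 1*97))**2 = (5 + (224 - 1*97))**2 = (5 + (224 - 97))**2 = (5 + 127)**2 = 132**2 = 17424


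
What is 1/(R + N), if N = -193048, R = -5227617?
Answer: -1/5420665 ≈ -1.8448e-7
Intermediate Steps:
1/(R + N) = 1/(-5227617 - 193048) = 1/(-5420665) = -1/5420665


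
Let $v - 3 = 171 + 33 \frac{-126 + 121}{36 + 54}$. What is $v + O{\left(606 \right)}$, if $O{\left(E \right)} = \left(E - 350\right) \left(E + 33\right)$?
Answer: $\frac{982537}{6} \approx 1.6376 \cdot 10^{5}$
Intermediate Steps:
$O{\left(E \right)} = \left(-350 + E\right) \left(33 + E\right)$
$v = \frac{1033}{6}$ ($v = 3 + \left(171 + 33 \frac{-126 + 121}{36 + 54}\right) = 3 + \left(171 + 33 \left(- \frac{5}{90}\right)\right) = 3 + \left(171 + 33 \left(\left(-5\right) \frac{1}{90}\right)\right) = 3 + \left(171 + 33 \left(- \frac{1}{18}\right)\right) = 3 + \left(171 - \frac{11}{6}\right) = 3 + \frac{1015}{6} = \frac{1033}{6} \approx 172.17$)
$v + O{\left(606 \right)} = \frac{1033}{6} - \left(203652 - 367236\right) = \frac{1033}{6} - -163584 = \frac{1033}{6} + 163584 = \frac{982537}{6}$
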